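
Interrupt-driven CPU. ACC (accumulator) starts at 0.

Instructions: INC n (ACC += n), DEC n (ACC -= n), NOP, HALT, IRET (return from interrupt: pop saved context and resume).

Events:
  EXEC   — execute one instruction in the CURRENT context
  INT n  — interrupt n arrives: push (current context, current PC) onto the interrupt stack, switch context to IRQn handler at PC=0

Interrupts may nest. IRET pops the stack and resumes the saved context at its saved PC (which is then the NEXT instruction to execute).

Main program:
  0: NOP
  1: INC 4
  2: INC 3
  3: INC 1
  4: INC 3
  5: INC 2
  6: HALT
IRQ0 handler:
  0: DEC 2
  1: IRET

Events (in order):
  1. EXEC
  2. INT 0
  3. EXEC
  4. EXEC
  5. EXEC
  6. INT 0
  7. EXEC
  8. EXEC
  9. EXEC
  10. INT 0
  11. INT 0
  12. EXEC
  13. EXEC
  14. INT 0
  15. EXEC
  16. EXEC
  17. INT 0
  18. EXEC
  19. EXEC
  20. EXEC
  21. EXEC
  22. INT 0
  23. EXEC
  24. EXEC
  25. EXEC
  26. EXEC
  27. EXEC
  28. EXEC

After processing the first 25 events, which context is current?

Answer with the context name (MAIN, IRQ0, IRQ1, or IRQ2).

Answer: MAIN

Derivation:
Event 1 (EXEC): [MAIN] PC=0: NOP
Event 2 (INT 0): INT 0 arrives: push (MAIN, PC=1), enter IRQ0 at PC=0 (depth now 1)
Event 3 (EXEC): [IRQ0] PC=0: DEC 2 -> ACC=-2
Event 4 (EXEC): [IRQ0] PC=1: IRET -> resume MAIN at PC=1 (depth now 0)
Event 5 (EXEC): [MAIN] PC=1: INC 4 -> ACC=2
Event 6 (INT 0): INT 0 arrives: push (MAIN, PC=2), enter IRQ0 at PC=0 (depth now 1)
Event 7 (EXEC): [IRQ0] PC=0: DEC 2 -> ACC=0
Event 8 (EXEC): [IRQ0] PC=1: IRET -> resume MAIN at PC=2 (depth now 0)
Event 9 (EXEC): [MAIN] PC=2: INC 3 -> ACC=3
Event 10 (INT 0): INT 0 arrives: push (MAIN, PC=3), enter IRQ0 at PC=0 (depth now 1)
Event 11 (INT 0): INT 0 arrives: push (IRQ0, PC=0), enter IRQ0 at PC=0 (depth now 2)
Event 12 (EXEC): [IRQ0] PC=0: DEC 2 -> ACC=1
Event 13 (EXEC): [IRQ0] PC=1: IRET -> resume IRQ0 at PC=0 (depth now 1)
Event 14 (INT 0): INT 0 arrives: push (IRQ0, PC=0), enter IRQ0 at PC=0 (depth now 2)
Event 15 (EXEC): [IRQ0] PC=0: DEC 2 -> ACC=-1
Event 16 (EXEC): [IRQ0] PC=1: IRET -> resume IRQ0 at PC=0 (depth now 1)
Event 17 (INT 0): INT 0 arrives: push (IRQ0, PC=0), enter IRQ0 at PC=0 (depth now 2)
Event 18 (EXEC): [IRQ0] PC=0: DEC 2 -> ACC=-3
Event 19 (EXEC): [IRQ0] PC=1: IRET -> resume IRQ0 at PC=0 (depth now 1)
Event 20 (EXEC): [IRQ0] PC=0: DEC 2 -> ACC=-5
Event 21 (EXEC): [IRQ0] PC=1: IRET -> resume MAIN at PC=3 (depth now 0)
Event 22 (INT 0): INT 0 arrives: push (MAIN, PC=3), enter IRQ0 at PC=0 (depth now 1)
Event 23 (EXEC): [IRQ0] PC=0: DEC 2 -> ACC=-7
Event 24 (EXEC): [IRQ0] PC=1: IRET -> resume MAIN at PC=3 (depth now 0)
Event 25 (EXEC): [MAIN] PC=3: INC 1 -> ACC=-6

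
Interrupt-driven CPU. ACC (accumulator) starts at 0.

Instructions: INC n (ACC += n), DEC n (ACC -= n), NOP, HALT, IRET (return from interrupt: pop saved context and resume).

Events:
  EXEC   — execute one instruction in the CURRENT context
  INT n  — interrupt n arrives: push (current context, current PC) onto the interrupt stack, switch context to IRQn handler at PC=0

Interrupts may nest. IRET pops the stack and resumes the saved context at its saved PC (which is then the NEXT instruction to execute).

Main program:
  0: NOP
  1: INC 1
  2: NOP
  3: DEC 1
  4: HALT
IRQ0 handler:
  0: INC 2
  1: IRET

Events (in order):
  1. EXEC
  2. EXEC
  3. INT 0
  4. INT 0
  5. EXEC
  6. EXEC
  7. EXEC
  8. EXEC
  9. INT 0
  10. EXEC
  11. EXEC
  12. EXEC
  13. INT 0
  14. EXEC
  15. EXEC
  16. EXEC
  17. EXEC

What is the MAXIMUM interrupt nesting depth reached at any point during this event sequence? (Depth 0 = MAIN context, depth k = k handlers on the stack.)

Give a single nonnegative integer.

Answer: 2

Derivation:
Event 1 (EXEC): [MAIN] PC=0: NOP [depth=0]
Event 2 (EXEC): [MAIN] PC=1: INC 1 -> ACC=1 [depth=0]
Event 3 (INT 0): INT 0 arrives: push (MAIN, PC=2), enter IRQ0 at PC=0 (depth now 1) [depth=1]
Event 4 (INT 0): INT 0 arrives: push (IRQ0, PC=0), enter IRQ0 at PC=0 (depth now 2) [depth=2]
Event 5 (EXEC): [IRQ0] PC=0: INC 2 -> ACC=3 [depth=2]
Event 6 (EXEC): [IRQ0] PC=1: IRET -> resume IRQ0 at PC=0 (depth now 1) [depth=1]
Event 7 (EXEC): [IRQ0] PC=0: INC 2 -> ACC=5 [depth=1]
Event 8 (EXEC): [IRQ0] PC=1: IRET -> resume MAIN at PC=2 (depth now 0) [depth=0]
Event 9 (INT 0): INT 0 arrives: push (MAIN, PC=2), enter IRQ0 at PC=0 (depth now 1) [depth=1]
Event 10 (EXEC): [IRQ0] PC=0: INC 2 -> ACC=7 [depth=1]
Event 11 (EXEC): [IRQ0] PC=1: IRET -> resume MAIN at PC=2 (depth now 0) [depth=0]
Event 12 (EXEC): [MAIN] PC=2: NOP [depth=0]
Event 13 (INT 0): INT 0 arrives: push (MAIN, PC=3), enter IRQ0 at PC=0 (depth now 1) [depth=1]
Event 14 (EXEC): [IRQ0] PC=0: INC 2 -> ACC=9 [depth=1]
Event 15 (EXEC): [IRQ0] PC=1: IRET -> resume MAIN at PC=3 (depth now 0) [depth=0]
Event 16 (EXEC): [MAIN] PC=3: DEC 1 -> ACC=8 [depth=0]
Event 17 (EXEC): [MAIN] PC=4: HALT [depth=0]
Max depth observed: 2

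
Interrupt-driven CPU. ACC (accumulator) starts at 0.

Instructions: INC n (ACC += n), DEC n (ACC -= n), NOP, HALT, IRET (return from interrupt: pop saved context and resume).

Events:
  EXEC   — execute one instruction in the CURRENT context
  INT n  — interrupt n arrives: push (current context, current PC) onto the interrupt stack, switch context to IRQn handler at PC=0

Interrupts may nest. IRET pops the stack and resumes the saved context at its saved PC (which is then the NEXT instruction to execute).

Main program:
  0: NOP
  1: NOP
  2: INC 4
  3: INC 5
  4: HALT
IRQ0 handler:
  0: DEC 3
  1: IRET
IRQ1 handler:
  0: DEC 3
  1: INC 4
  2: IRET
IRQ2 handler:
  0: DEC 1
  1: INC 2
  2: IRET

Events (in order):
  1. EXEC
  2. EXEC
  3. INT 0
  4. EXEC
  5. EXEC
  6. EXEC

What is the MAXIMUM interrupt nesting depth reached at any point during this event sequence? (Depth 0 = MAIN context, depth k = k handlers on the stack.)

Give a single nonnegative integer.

Answer: 1

Derivation:
Event 1 (EXEC): [MAIN] PC=0: NOP [depth=0]
Event 2 (EXEC): [MAIN] PC=1: NOP [depth=0]
Event 3 (INT 0): INT 0 arrives: push (MAIN, PC=2), enter IRQ0 at PC=0 (depth now 1) [depth=1]
Event 4 (EXEC): [IRQ0] PC=0: DEC 3 -> ACC=-3 [depth=1]
Event 5 (EXEC): [IRQ0] PC=1: IRET -> resume MAIN at PC=2 (depth now 0) [depth=0]
Event 6 (EXEC): [MAIN] PC=2: INC 4 -> ACC=1 [depth=0]
Max depth observed: 1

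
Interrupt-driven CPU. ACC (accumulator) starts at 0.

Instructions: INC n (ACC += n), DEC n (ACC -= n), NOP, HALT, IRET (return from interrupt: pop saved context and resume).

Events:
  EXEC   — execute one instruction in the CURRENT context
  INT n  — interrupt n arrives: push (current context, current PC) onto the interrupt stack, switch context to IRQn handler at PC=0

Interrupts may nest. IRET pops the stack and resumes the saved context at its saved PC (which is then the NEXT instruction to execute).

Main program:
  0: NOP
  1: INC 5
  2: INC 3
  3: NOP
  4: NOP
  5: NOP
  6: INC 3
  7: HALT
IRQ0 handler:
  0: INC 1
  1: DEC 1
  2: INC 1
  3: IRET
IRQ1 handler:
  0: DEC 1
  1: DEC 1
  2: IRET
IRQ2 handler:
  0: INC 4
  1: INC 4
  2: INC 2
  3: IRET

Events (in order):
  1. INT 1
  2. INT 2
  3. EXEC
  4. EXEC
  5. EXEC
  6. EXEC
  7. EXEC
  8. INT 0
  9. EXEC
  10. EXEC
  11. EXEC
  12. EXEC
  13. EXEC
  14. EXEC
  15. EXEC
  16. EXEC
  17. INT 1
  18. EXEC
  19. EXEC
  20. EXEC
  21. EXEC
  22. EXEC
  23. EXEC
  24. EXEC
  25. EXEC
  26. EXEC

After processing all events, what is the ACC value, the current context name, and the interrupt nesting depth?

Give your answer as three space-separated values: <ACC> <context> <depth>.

Event 1 (INT 1): INT 1 arrives: push (MAIN, PC=0), enter IRQ1 at PC=0 (depth now 1)
Event 2 (INT 2): INT 2 arrives: push (IRQ1, PC=0), enter IRQ2 at PC=0 (depth now 2)
Event 3 (EXEC): [IRQ2] PC=0: INC 4 -> ACC=4
Event 4 (EXEC): [IRQ2] PC=1: INC 4 -> ACC=8
Event 5 (EXEC): [IRQ2] PC=2: INC 2 -> ACC=10
Event 6 (EXEC): [IRQ2] PC=3: IRET -> resume IRQ1 at PC=0 (depth now 1)
Event 7 (EXEC): [IRQ1] PC=0: DEC 1 -> ACC=9
Event 8 (INT 0): INT 0 arrives: push (IRQ1, PC=1), enter IRQ0 at PC=0 (depth now 2)
Event 9 (EXEC): [IRQ0] PC=0: INC 1 -> ACC=10
Event 10 (EXEC): [IRQ0] PC=1: DEC 1 -> ACC=9
Event 11 (EXEC): [IRQ0] PC=2: INC 1 -> ACC=10
Event 12 (EXEC): [IRQ0] PC=3: IRET -> resume IRQ1 at PC=1 (depth now 1)
Event 13 (EXEC): [IRQ1] PC=1: DEC 1 -> ACC=9
Event 14 (EXEC): [IRQ1] PC=2: IRET -> resume MAIN at PC=0 (depth now 0)
Event 15 (EXEC): [MAIN] PC=0: NOP
Event 16 (EXEC): [MAIN] PC=1: INC 5 -> ACC=14
Event 17 (INT 1): INT 1 arrives: push (MAIN, PC=2), enter IRQ1 at PC=0 (depth now 1)
Event 18 (EXEC): [IRQ1] PC=0: DEC 1 -> ACC=13
Event 19 (EXEC): [IRQ1] PC=1: DEC 1 -> ACC=12
Event 20 (EXEC): [IRQ1] PC=2: IRET -> resume MAIN at PC=2 (depth now 0)
Event 21 (EXEC): [MAIN] PC=2: INC 3 -> ACC=15
Event 22 (EXEC): [MAIN] PC=3: NOP
Event 23 (EXEC): [MAIN] PC=4: NOP
Event 24 (EXEC): [MAIN] PC=5: NOP
Event 25 (EXEC): [MAIN] PC=6: INC 3 -> ACC=18
Event 26 (EXEC): [MAIN] PC=7: HALT

Answer: 18 MAIN 0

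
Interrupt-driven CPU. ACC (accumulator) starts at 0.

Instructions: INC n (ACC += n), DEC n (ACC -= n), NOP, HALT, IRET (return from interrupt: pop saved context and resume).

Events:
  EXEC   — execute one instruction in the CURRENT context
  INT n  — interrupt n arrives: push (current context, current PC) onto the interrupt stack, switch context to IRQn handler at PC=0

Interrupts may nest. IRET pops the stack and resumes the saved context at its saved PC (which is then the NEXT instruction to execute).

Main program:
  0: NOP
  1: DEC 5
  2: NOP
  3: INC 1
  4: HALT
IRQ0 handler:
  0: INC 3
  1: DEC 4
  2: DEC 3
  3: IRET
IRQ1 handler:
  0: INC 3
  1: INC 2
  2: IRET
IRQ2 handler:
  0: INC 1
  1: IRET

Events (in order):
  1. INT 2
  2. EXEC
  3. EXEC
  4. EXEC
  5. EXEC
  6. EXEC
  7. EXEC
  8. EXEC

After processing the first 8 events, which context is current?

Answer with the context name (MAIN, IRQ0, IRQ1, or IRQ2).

Answer: MAIN

Derivation:
Event 1 (INT 2): INT 2 arrives: push (MAIN, PC=0), enter IRQ2 at PC=0 (depth now 1)
Event 2 (EXEC): [IRQ2] PC=0: INC 1 -> ACC=1
Event 3 (EXEC): [IRQ2] PC=1: IRET -> resume MAIN at PC=0 (depth now 0)
Event 4 (EXEC): [MAIN] PC=0: NOP
Event 5 (EXEC): [MAIN] PC=1: DEC 5 -> ACC=-4
Event 6 (EXEC): [MAIN] PC=2: NOP
Event 7 (EXEC): [MAIN] PC=3: INC 1 -> ACC=-3
Event 8 (EXEC): [MAIN] PC=4: HALT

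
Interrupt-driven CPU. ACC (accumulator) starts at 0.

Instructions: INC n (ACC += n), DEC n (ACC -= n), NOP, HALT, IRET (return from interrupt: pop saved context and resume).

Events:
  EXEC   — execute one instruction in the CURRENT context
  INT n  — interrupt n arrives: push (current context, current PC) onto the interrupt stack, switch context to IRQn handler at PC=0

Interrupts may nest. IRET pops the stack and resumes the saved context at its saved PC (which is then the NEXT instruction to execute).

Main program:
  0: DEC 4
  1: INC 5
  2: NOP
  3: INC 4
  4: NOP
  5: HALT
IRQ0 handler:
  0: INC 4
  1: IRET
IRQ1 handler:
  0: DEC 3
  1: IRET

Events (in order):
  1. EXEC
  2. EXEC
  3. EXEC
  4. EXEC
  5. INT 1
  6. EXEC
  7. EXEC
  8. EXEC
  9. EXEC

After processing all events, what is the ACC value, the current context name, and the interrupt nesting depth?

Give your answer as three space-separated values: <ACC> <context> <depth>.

Answer: 2 MAIN 0

Derivation:
Event 1 (EXEC): [MAIN] PC=0: DEC 4 -> ACC=-4
Event 2 (EXEC): [MAIN] PC=1: INC 5 -> ACC=1
Event 3 (EXEC): [MAIN] PC=2: NOP
Event 4 (EXEC): [MAIN] PC=3: INC 4 -> ACC=5
Event 5 (INT 1): INT 1 arrives: push (MAIN, PC=4), enter IRQ1 at PC=0 (depth now 1)
Event 6 (EXEC): [IRQ1] PC=0: DEC 3 -> ACC=2
Event 7 (EXEC): [IRQ1] PC=1: IRET -> resume MAIN at PC=4 (depth now 0)
Event 8 (EXEC): [MAIN] PC=4: NOP
Event 9 (EXEC): [MAIN] PC=5: HALT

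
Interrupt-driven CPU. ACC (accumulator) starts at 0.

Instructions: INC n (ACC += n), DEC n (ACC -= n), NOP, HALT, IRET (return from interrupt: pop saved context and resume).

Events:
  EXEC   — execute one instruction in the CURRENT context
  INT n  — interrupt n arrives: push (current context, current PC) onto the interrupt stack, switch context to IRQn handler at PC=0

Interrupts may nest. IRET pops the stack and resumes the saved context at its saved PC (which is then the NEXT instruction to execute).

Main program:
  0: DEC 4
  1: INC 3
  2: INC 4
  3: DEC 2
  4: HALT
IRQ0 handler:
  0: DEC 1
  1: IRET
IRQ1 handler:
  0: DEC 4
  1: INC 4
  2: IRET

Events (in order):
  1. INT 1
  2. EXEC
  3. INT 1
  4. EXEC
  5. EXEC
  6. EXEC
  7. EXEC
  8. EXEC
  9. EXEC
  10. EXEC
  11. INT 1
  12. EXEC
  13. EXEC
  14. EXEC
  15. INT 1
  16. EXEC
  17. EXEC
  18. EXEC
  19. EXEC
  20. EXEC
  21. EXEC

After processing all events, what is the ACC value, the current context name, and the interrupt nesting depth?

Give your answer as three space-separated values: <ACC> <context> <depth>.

Answer: 1 MAIN 0

Derivation:
Event 1 (INT 1): INT 1 arrives: push (MAIN, PC=0), enter IRQ1 at PC=0 (depth now 1)
Event 2 (EXEC): [IRQ1] PC=0: DEC 4 -> ACC=-4
Event 3 (INT 1): INT 1 arrives: push (IRQ1, PC=1), enter IRQ1 at PC=0 (depth now 2)
Event 4 (EXEC): [IRQ1] PC=0: DEC 4 -> ACC=-8
Event 5 (EXEC): [IRQ1] PC=1: INC 4 -> ACC=-4
Event 6 (EXEC): [IRQ1] PC=2: IRET -> resume IRQ1 at PC=1 (depth now 1)
Event 7 (EXEC): [IRQ1] PC=1: INC 4 -> ACC=0
Event 8 (EXEC): [IRQ1] PC=2: IRET -> resume MAIN at PC=0 (depth now 0)
Event 9 (EXEC): [MAIN] PC=0: DEC 4 -> ACC=-4
Event 10 (EXEC): [MAIN] PC=1: INC 3 -> ACC=-1
Event 11 (INT 1): INT 1 arrives: push (MAIN, PC=2), enter IRQ1 at PC=0 (depth now 1)
Event 12 (EXEC): [IRQ1] PC=0: DEC 4 -> ACC=-5
Event 13 (EXEC): [IRQ1] PC=1: INC 4 -> ACC=-1
Event 14 (EXEC): [IRQ1] PC=2: IRET -> resume MAIN at PC=2 (depth now 0)
Event 15 (INT 1): INT 1 arrives: push (MAIN, PC=2), enter IRQ1 at PC=0 (depth now 1)
Event 16 (EXEC): [IRQ1] PC=0: DEC 4 -> ACC=-5
Event 17 (EXEC): [IRQ1] PC=1: INC 4 -> ACC=-1
Event 18 (EXEC): [IRQ1] PC=2: IRET -> resume MAIN at PC=2 (depth now 0)
Event 19 (EXEC): [MAIN] PC=2: INC 4 -> ACC=3
Event 20 (EXEC): [MAIN] PC=3: DEC 2 -> ACC=1
Event 21 (EXEC): [MAIN] PC=4: HALT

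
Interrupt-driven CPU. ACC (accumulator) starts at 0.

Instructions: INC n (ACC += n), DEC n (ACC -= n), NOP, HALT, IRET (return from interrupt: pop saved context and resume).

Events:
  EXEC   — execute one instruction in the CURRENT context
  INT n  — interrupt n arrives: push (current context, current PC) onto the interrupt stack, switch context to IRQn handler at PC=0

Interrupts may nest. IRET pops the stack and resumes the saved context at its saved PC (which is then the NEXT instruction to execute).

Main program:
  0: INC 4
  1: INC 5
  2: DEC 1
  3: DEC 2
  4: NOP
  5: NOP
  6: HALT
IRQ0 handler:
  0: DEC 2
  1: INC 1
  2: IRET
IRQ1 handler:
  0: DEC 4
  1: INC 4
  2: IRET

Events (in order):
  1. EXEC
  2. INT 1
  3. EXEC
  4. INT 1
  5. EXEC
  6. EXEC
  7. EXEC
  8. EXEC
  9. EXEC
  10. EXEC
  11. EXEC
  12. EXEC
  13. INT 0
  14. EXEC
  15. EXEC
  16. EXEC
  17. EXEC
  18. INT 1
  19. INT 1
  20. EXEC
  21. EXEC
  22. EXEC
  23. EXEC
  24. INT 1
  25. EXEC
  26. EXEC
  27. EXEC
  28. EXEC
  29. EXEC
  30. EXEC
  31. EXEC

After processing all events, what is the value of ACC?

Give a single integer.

Answer: 5

Derivation:
Event 1 (EXEC): [MAIN] PC=0: INC 4 -> ACC=4
Event 2 (INT 1): INT 1 arrives: push (MAIN, PC=1), enter IRQ1 at PC=0 (depth now 1)
Event 3 (EXEC): [IRQ1] PC=0: DEC 4 -> ACC=0
Event 4 (INT 1): INT 1 arrives: push (IRQ1, PC=1), enter IRQ1 at PC=0 (depth now 2)
Event 5 (EXEC): [IRQ1] PC=0: DEC 4 -> ACC=-4
Event 6 (EXEC): [IRQ1] PC=1: INC 4 -> ACC=0
Event 7 (EXEC): [IRQ1] PC=2: IRET -> resume IRQ1 at PC=1 (depth now 1)
Event 8 (EXEC): [IRQ1] PC=1: INC 4 -> ACC=4
Event 9 (EXEC): [IRQ1] PC=2: IRET -> resume MAIN at PC=1 (depth now 0)
Event 10 (EXEC): [MAIN] PC=1: INC 5 -> ACC=9
Event 11 (EXEC): [MAIN] PC=2: DEC 1 -> ACC=8
Event 12 (EXEC): [MAIN] PC=3: DEC 2 -> ACC=6
Event 13 (INT 0): INT 0 arrives: push (MAIN, PC=4), enter IRQ0 at PC=0 (depth now 1)
Event 14 (EXEC): [IRQ0] PC=0: DEC 2 -> ACC=4
Event 15 (EXEC): [IRQ0] PC=1: INC 1 -> ACC=5
Event 16 (EXEC): [IRQ0] PC=2: IRET -> resume MAIN at PC=4 (depth now 0)
Event 17 (EXEC): [MAIN] PC=4: NOP
Event 18 (INT 1): INT 1 arrives: push (MAIN, PC=5), enter IRQ1 at PC=0 (depth now 1)
Event 19 (INT 1): INT 1 arrives: push (IRQ1, PC=0), enter IRQ1 at PC=0 (depth now 2)
Event 20 (EXEC): [IRQ1] PC=0: DEC 4 -> ACC=1
Event 21 (EXEC): [IRQ1] PC=1: INC 4 -> ACC=5
Event 22 (EXEC): [IRQ1] PC=2: IRET -> resume IRQ1 at PC=0 (depth now 1)
Event 23 (EXEC): [IRQ1] PC=0: DEC 4 -> ACC=1
Event 24 (INT 1): INT 1 arrives: push (IRQ1, PC=1), enter IRQ1 at PC=0 (depth now 2)
Event 25 (EXEC): [IRQ1] PC=0: DEC 4 -> ACC=-3
Event 26 (EXEC): [IRQ1] PC=1: INC 4 -> ACC=1
Event 27 (EXEC): [IRQ1] PC=2: IRET -> resume IRQ1 at PC=1 (depth now 1)
Event 28 (EXEC): [IRQ1] PC=1: INC 4 -> ACC=5
Event 29 (EXEC): [IRQ1] PC=2: IRET -> resume MAIN at PC=5 (depth now 0)
Event 30 (EXEC): [MAIN] PC=5: NOP
Event 31 (EXEC): [MAIN] PC=6: HALT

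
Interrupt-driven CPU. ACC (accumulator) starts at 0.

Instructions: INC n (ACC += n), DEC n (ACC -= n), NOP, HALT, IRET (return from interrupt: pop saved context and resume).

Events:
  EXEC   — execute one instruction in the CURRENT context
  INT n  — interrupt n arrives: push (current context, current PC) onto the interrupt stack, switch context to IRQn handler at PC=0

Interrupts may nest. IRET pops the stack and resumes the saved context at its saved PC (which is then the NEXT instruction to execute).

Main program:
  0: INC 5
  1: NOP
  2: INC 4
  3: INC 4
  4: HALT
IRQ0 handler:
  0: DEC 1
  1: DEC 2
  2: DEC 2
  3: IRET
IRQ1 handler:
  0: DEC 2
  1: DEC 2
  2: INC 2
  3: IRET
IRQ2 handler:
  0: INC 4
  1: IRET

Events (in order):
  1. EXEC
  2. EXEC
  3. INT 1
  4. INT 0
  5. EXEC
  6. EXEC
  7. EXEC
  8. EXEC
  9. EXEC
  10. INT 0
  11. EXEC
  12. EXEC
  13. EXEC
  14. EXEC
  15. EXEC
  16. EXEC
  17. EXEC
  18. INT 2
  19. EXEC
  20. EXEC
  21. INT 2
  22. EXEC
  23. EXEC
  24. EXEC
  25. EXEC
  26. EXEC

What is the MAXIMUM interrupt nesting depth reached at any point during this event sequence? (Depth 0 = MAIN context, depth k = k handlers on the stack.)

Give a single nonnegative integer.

Answer: 2

Derivation:
Event 1 (EXEC): [MAIN] PC=0: INC 5 -> ACC=5 [depth=0]
Event 2 (EXEC): [MAIN] PC=1: NOP [depth=0]
Event 3 (INT 1): INT 1 arrives: push (MAIN, PC=2), enter IRQ1 at PC=0 (depth now 1) [depth=1]
Event 4 (INT 0): INT 0 arrives: push (IRQ1, PC=0), enter IRQ0 at PC=0 (depth now 2) [depth=2]
Event 5 (EXEC): [IRQ0] PC=0: DEC 1 -> ACC=4 [depth=2]
Event 6 (EXEC): [IRQ0] PC=1: DEC 2 -> ACC=2 [depth=2]
Event 7 (EXEC): [IRQ0] PC=2: DEC 2 -> ACC=0 [depth=2]
Event 8 (EXEC): [IRQ0] PC=3: IRET -> resume IRQ1 at PC=0 (depth now 1) [depth=1]
Event 9 (EXEC): [IRQ1] PC=0: DEC 2 -> ACC=-2 [depth=1]
Event 10 (INT 0): INT 0 arrives: push (IRQ1, PC=1), enter IRQ0 at PC=0 (depth now 2) [depth=2]
Event 11 (EXEC): [IRQ0] PC=0: DEC 1 -> ACC=-3 [depth=2]
Event 12 (EXEC): [IRQ0] PC=1: DEC 2 -> ACC=-5 [depth=2]
Event 13 (EXEC): [IRQ0] PC=2: DEC 2 -> ACC=-7 [depth=2]
Event 14 (EXEC): [IRQ0] PC=3: IRET -> resume IRQ1 at PC=1 (depth now 1) [depth=1]
Event 15 (EXEC): [IRQ1] PC=1: DEC 2 -> ACC=-9 [depth=1]
Event 16 (EXEC): [IRQ1] PC=2: INC 2 -> ACC=-7 [depth=1]
Event 17 (EXEC): [IRQ1] PC=3: IRET -> resume MAIN at PC=2 (depth now 0) [depth=0]
Event 18 (INT 2): INT 2 arrives: push (MAIN, PC=2), enter IRQ2 at PC=0 (depth now 1) [depth=1]
Event 19 (EXEC): [IRQ2] PC=0: INC 4 -> ACC=-3 [depth=1]
Event 20 (EXEC): [IRQ2] PC=1: IRET -> resume MAIN at PC=2 (depth now 0) [depth=0]
Event 21 (INT 2): INT 2 arrives: push (MAIN, PC=2), enter IRQ2 at PC=0 (depth now 1) [depth=1]
Event 22 (EXEC): [IRQ2] PC=0: INC 4 -> ACC=1 [depth=1]
Event 23 (EXEC): [IRQ2] PC=1: IRET -> resume MAIN at PC=2 (depth now 0) [depth=0]
Event 24 (EXEC): [MAIN] PC=2: INC 4 -> ACC=5 [depth=0]
Event 25 (EXEC): [MAIN] PC=3: INC 4 -> ACC=9 [depth=0]
Event 26 (EXEC): [MAIN] PC=4: HALT [depth=0]
Max depth observed: 2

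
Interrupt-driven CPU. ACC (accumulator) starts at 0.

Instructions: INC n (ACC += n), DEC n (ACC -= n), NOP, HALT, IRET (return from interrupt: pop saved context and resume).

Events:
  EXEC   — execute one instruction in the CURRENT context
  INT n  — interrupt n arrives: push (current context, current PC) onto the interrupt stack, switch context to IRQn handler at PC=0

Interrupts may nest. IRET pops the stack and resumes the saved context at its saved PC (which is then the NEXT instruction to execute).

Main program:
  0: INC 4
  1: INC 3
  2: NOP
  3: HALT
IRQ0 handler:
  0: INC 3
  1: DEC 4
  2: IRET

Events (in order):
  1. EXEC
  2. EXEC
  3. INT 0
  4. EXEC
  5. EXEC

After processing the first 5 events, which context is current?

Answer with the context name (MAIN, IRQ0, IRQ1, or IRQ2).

Answer: IRQ0

Derivation:
Event 1 (EXEC): [MAIN] PC=0: INC 4 -> ACC=4
Event 2 (EXEC): [MAIN] PC=1: INC 3 -> ACC=7
Event 3 (INT 0): INT 0 arrives: push (MAIN, PC=2), enter IRQ0 at PC=0 (depth now 1)
Event 4 (EXEC): [IRQ0] PC=0: INC 3 -> ACC=10
Event 5 (EXEC): [IRQ0] PC=1: DEC 4 -> ACC=6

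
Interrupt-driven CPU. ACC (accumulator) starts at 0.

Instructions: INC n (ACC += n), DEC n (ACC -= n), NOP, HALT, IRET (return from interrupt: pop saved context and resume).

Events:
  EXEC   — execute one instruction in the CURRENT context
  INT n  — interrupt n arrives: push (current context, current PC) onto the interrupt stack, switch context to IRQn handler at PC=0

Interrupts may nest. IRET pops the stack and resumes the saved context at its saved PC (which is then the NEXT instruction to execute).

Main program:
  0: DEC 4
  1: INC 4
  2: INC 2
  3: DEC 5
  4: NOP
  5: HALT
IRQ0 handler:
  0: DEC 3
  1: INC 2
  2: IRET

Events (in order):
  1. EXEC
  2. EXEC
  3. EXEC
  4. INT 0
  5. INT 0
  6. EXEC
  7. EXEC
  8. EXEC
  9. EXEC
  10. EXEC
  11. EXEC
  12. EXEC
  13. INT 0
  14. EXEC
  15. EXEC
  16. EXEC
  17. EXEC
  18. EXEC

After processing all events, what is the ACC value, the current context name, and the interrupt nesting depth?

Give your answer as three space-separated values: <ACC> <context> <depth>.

Answer: -6 MAIN 0

Derivation:
Event 1 (EXEC): [MAIN] PC=0: DEC 4 -> ACC=-4
Event 2 (EXEC): [MAIN] PC=1: INC 4 -> ACC=0
Event 3 (EXEC): [MAIN] PC=2: INC 2 -> ACC=2
Event 4 (INT 0): INT 0 arrives: push (MAIN, PC=3), enter IRQ0 at PC=0 (depth now 1)
Event 5 (INT 0): INT 0 arrives: push (IRQ0, PC=0), enter IRQ0 at PC=0 (depth now 2)
Event 6 (EXEC): [IRQ0] PC=0: DEC 3 -> ACC=-1
Event 7 (EXEC): [IRQ0] PC=1: INC 2 -> ACC=1
Event 8 (EXEC): [IRQ0] PC=2: IRET -> resume IRQ0 at PC=0 (depth now 1)
Event 9 (EXEC): [IRQ0] PC=0: DEC 3 -> ACC=-2
Event 10 (EXEC): [IRQ0] PC=1: INC 2 -> ACC=0
Event 11 (EXEC): [IRQ0] PC=2: IRET -> resume MAIN at PC=3 (depth now 0)
Event 12 (EXEC): [MAIN] PC=3: DEC 5 -> ACC=-5
Event 13 (INT 0): INT 0 arrives: push (MAIN, PC=4), enter IRQ0 at PC=0 (depth now 1)
Event 14 (EXEC): [IRQ0] PC=0: DEC 3 -> ACC=-8
Event 15 (EXEC): [IRQ0] PC=1: INC 2 -> ACC=-6
Event 16 (EXEC): [IRQ0] PC=2: IRET -> resume MAIN at PC=4 (depth now 0)
Event 17 (EXEC): [MAIN] PC=4: NOP
Event 18 (EXEC): [MAIN] PC=5: HALT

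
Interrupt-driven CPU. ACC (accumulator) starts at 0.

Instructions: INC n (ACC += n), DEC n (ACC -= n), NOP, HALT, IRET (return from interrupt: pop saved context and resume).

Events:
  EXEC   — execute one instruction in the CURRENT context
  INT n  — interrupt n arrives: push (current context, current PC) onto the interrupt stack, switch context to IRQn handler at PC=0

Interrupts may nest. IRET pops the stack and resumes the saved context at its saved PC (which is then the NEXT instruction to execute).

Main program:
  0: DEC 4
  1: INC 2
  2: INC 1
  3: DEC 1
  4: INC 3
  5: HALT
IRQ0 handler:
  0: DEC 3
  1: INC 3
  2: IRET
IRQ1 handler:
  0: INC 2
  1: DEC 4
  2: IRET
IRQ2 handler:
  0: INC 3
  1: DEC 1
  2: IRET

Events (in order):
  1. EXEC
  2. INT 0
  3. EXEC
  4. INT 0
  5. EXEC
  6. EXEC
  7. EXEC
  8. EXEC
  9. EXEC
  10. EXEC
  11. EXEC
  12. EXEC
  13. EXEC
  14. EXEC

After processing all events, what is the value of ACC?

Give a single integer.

Answer: 1

Derivation:
Event 1 (EXEC): [MAIN] PC=0: DEC 4 -> ACC=-4
Event 2 (INT 0): INT 0 arrives: push (MAIN, PC=1), enter IRQ0 at PC=0 (depth now 1)
Event 3 (EXEC): [IRQ0] PC=0: DEC 3 -> ACC=-7
Event 4 (INT 0): INT 0 arrives: push (IRQ0, PC=1), enter IRQ0 at PC=0 (depth now 2)
Event 5 (EXEC): [IRQ0] PC=0: DEC 3 -> ACC=-10
Event 6 (EXEC): [IRQ0] PC=1: INC 3 -> ACC=-7
Event 7 (EXEC): [IRQ0] PC=2: IRET -> resume IRQ0 at PC=1 (depth now 1)
Event 8 (EXEC): [IRQ0] PC=1: INC 3 -> ACC=-4
Event 9 (EXEC): [IRQ0] PC=2: IRET -> resume MAIN at PC=1 (depth now 0)
Event 10 (EXEC): [MAIN] PC=1: INC 2 -> ACC=-2
Event 11 (EXEC): [MAIN] PC=2: INC 1 -> ACC=-1
Event 12 (EXEC): [MAIN] PC=3: DEC 1 -> ACC=-2
Event 13 (EXEC): [MAIN] PC=4: INC 3 -> ACC=1
Event 14 (EXEC): [MAIN] PC=5: HALT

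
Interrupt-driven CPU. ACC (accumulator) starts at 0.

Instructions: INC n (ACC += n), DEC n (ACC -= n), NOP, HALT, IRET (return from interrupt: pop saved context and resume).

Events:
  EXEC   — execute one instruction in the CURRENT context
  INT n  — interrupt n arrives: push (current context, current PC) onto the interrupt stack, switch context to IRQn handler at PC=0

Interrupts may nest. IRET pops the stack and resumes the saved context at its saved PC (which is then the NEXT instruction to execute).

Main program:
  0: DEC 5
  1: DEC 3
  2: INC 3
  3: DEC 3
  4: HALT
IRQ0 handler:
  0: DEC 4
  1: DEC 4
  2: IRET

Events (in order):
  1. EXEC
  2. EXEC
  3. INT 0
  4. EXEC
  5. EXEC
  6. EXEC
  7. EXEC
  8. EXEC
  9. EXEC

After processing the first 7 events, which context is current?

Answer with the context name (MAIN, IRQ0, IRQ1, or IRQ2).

Answer: MAIN

Derivation:
Event 1 (EXEC): [MAIN] PC=0: DEC 5 -> ACC=-5
Event 2 (EXEC): [MAIN] PC=1: DEC 3 -> ACC=-8
Event 3 (INT 0): INT 0 arrives: push (MAIN, PC=2), enter IRQ0 at PC=0 (depth now 1)
Event 4 (EXEC): [IRQ0] PC=0: DEC 4 -> ACC=-12
Event 5 (EXEC): [IRQ0] PC=1: DEC 4 -> ACC=-16
Event 6 (EXEC): [IRQ0] PC=2: IRET -> resume MAIN at PC=2 (depth now 0)
Event 7 (EXEC): [MAIN] PC=2: INC 3 -> ACC=-13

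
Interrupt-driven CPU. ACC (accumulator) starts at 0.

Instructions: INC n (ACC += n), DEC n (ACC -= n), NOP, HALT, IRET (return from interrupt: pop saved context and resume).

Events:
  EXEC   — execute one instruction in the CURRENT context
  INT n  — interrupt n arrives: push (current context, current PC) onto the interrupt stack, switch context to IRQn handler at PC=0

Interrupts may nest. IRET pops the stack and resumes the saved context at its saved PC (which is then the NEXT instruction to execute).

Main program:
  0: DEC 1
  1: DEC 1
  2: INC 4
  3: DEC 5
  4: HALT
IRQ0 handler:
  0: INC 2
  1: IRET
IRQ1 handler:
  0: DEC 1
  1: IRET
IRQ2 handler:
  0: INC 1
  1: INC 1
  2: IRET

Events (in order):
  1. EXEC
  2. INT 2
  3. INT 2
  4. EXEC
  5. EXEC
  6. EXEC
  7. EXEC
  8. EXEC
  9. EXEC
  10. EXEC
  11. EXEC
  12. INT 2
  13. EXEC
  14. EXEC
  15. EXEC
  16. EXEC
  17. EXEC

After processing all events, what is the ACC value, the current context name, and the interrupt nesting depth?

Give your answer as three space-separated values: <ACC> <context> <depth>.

Event 1 (EXEC): [MAIN] PC=0: DEC 1 -> ACC=-1
Event 2 (INT 2): INT 2 arrives: push (MAIN, PC=1), enter IRQ2 at PC=0 (depth now 1)
Event 3 (INT 2): INT 2 arrives: push (IRQ2, PC=0), enter IRQ2 at PC=0 (depth now 2)
Event 4 (EXEC): [IRQ2] PC=0: INC 1 -> ACC=0
Event 5 (EXEC): [IRQ2] PC=1: INC 1 -> ACC=1
Event 6 (EXEC): [IRQ2] PC=2: IRET -> resume IRQ2 at PC=0 (depth now 1)
Event 7 (EXEC): [IRQ2] PC=0: INC 1 -> ACC=2
Event 8 (EXEC): [IRQ2] PC=1: INC 1 -> ACC=3
Event 9 (EXEC): [IRQ2] PC=2: IRET -> resume MAIN at PC=1 (depth now 0)
Event 10 (EXEC): [MAIN] PC=1: DEC 1 -> ACC=2
Event 11 (EXEC): [MAIN] PC=2: INC 4 -> ACC=6
Event 12 (INT 2): INT 2 arrives: push (MAIN, PC=3), enter IRQ2 at PC=0 (depth now 1)
Event 13 (EXEC): [IRQ2] PC=0: INC 1 -> ACC=7
Event 14 (EXEC): [IRQ2] PC=1: INC 1 -> ACC=8
Event 15 (EXEC): [IRQ2] PC=2: IRET -> resume MAIN at PC=3 (depth now 0)
Event 16 (EXEC): [MAIN] PC=3: DEC 5 -> ACC=3
Event 17 (EXEC): [MAIN] PC=4: HALT

Answer: 3 MAIN 0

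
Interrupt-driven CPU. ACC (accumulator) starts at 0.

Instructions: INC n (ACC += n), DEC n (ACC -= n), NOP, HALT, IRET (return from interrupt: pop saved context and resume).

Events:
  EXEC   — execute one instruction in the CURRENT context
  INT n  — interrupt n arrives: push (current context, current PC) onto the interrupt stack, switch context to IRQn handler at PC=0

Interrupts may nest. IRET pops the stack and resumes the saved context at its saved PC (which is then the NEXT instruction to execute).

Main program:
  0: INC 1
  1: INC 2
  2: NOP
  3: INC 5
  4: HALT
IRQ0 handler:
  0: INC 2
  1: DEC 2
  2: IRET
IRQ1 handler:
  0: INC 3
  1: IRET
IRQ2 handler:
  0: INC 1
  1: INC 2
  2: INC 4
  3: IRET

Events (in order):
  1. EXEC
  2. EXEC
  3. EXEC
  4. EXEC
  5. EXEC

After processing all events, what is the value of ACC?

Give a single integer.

Event 1 (EXEC): [MAIN] PC=0: INC 1 -> ACC=1
Event 2 (EXEC): [MAIN] PC=1: INC 2 -> ACC=3
Event 3 (EXEC): [MAIN] PC=2: NOP
Event 4 (EXEC): [MAIN] PC=3: INC 5 -> ACC=8
Event 5 (EXEC): [MAIN] PC=4: HALT

Answer: 8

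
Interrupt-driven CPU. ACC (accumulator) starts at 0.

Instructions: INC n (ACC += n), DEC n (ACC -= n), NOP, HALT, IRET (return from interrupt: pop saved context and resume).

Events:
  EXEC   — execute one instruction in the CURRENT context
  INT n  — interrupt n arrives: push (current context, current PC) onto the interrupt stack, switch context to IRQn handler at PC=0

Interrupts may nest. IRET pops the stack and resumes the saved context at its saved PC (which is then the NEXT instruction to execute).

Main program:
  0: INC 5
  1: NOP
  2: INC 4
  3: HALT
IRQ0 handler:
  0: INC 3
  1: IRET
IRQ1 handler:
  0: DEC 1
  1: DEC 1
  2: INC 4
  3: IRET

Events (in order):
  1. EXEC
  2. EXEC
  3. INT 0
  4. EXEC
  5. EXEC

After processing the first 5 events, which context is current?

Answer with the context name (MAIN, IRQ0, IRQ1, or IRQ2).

Event 1 (EXEC): [MAIN] PC=0: INC 5 -> ACC=5
Event 2 (EXEC): [MAIN] PC=1: NOP
Event 3 (INT 0): INT 0 arrives: push (MAIN, PC=2), enter IRQ0 at PC=0 (depth now 1)
Event 4 (EXEC): [IRQ0] PC=0: INC 3 -> ACC=8
Event 5 (EXEC): [IRQ0] PC=1: IRET -> resume MAIN at PC=2 (depth now 0)

Answer: MAIN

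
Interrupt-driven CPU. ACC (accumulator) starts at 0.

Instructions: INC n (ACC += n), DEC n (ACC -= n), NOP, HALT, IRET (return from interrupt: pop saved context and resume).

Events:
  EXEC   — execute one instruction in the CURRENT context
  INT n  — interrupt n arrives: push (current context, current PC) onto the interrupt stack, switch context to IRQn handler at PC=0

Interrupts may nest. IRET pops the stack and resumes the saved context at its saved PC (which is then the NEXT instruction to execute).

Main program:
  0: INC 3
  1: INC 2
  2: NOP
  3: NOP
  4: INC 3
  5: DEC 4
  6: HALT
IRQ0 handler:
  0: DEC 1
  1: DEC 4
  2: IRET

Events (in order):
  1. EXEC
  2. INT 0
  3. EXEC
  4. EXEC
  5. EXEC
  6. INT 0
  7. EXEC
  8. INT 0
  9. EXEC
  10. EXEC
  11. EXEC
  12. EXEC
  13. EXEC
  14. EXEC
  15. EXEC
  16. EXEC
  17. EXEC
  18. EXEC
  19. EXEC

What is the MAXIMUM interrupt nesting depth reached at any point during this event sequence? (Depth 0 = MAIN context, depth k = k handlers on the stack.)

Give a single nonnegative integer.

Answer: 2

Derivation:
Event 1 (EXEC): [MAIN] PC=0: INC 3 -> ACC=3 [depth=0]
Event 2 (INT 0): INT 0 arrives: push (MAIN, PC=1), enter IRQ0 at PC=0 (depth now 1) [depth=1]
Event 3 (EXEC): [IRQ0] PC=0: DEC 1 -> ACC=2 [depth=1]
Event 4 (EXEC): [IRQ0] PC=1: DEC 4 -> ACC=-2 [depth=1]
Event 5 (EXEC): [IRQ0] PC=2: IRET -> resume MAIN at PC=1 (depth now 0) [depth=0]
Event 6 (INT 0): INT 0 arrives: push (MAIN, PC=1), enter IRQ0 at PC=0 (depth now 1) [depth=1]
Event 7 (EXEC): [IRQ0] PC=0: DEC 1 -> ACC=-3 [depth=1]
Event 8 (INT 0): INT 0 arrives: push (IRQ0, PC=1), enter IRQ0 at PC=0 (depth now 2) [depth=2]
Event 9 (EXEC): [IRQ0] PC=0: DEC 1 -> ACC=-4 [depth=2]
Event 10 (EXEC): [IRQ0] PC=1: DEC 4 -> ACC=-8 [depth=2]
Event 11 (EXEC): [IRQ0] PC=2: IRET -> resume IRQ0 at PC=1 (depth now 1) [depth=1]
Event 12 (EXEC): [IRQ0] PC=1: DEC 4 -> ACC=-12 [depth=1]
Event 13 (EXEC): [IRQ0] PC=2: IRET -> resume MAIN at PC=1 (depth now 0) [depth=0]
Event 14 (EXEC): [MAIN] PC=1: INC 2 -> ACC=-10 [depth=0]
Event 15 (EXEC): [MAIN] PC=2: NOP [depth=0]
Event 16 (EXEC): [MAIN] PC=3: NOP [depth=0]
Event 17 (EXEC): [MAIN] PC=4: INC 3 -> ACC=-7 [depth=0]
Event 18 (EXEC): [MAIN] PC=5: DEC 4 -> ACC=-11 [depth=0]
Event 19 (EXEC): [MAIN] PC=6: HALT [depth=0]
Max depth observed: 2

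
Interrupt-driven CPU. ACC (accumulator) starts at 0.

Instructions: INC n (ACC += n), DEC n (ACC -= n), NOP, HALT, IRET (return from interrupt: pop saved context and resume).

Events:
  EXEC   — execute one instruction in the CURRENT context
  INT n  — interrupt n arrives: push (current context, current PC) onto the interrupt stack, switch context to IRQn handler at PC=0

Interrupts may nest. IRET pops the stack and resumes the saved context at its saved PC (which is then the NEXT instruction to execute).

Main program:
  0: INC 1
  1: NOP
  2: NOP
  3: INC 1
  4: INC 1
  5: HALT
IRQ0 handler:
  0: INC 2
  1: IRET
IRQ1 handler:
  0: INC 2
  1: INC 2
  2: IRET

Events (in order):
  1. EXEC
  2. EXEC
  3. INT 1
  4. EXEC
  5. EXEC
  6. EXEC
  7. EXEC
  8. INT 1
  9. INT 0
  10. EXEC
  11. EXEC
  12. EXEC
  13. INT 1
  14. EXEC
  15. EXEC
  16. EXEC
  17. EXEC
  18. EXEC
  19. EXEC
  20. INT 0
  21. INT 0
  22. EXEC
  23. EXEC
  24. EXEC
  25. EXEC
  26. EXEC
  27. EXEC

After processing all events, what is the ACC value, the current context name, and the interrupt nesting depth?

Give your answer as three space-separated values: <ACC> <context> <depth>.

Event 1 (EXEC): [MAIN] PC=0: INC 1 -> ACC=1
Event 2 (EXEC): [MAIN] PC=1: NOP
Event 3 (INT 1): INT 1 arrives: push (MAIN, PC=2), enter IRQ1 at PC=0 (depth now 1)
Event 4 (EXEC): [IRQ1] PC=0: INC 2 -> ACC=3
Event 5 (EXEC): [IRQ1] PC=1: INC 2 -> ACC=5
Event 6 (EXEC): [IRQ1] PC=2: IRET -> resume MAIN at PC=2 (depth now 0)
Event 7 (EXEC): [MAIN] PC=2: NOP
Event 8 (INT 1): INT 1 arrives: push (MAIN, PC=3), enter IRQ1 at PC=0 (depth now 1)
Event 9 (INT 0): INT 0 arrives: push (IRQ1, PC=0), enter IRQ0 at PC=0 (depth now 2)
Event 10 (EXEC): [IRQ0] PC=0: INC 2 -> ACC=7
Event 11 (EXEC): [IRQ0] PC=1: IRET -> resume IRQ1 at PC=0 (depth now 1)
Event 12 (EXEC): [IRQ1] PC=0: INC 2 -> ACC=9
Event 13 (INT 1): INT 1 arrives: push (IRQ1, PC=1), enter IRQ1 at PC=0 (depth now 2)
Event 14 (EXEC): [IRQ1] PC=0: INC 2 -> ACC=11
Event 15 (EXEC): [IRQ1] PC=1: INC 2 -> ACC=13
Event 16 (EXEC): [IRQ1] PC=2: IRET -> resume IRQ1 at PC=1 (depth now 1)
Event 17 (EXEC): [IRQ1] PC=1: INC 2 -> ACC=15
Event 18 (EXEC): [IRQ1] PC=2: IRET -> resume MAIN at PC=3 (depth now 0)
Event 19 (EXEC): [MAIN] PC=3: INC 1 -> ACC=16
Event 20 (INT 0): INT 0 arrives: push (MAIN, PC=4), enter IRQ0 at PC=0 (depth now 1)
Event 21 (INT 0): INT 0 arrives: push (IRQ0, PC=0), enter IRQ0 at PC=0 (depth now 2)
Event 22 (EXEC): [IRQ0] PC=0: INC 2 -> ACC=18
Event 23 (EXEC): [IRQ0] PC=1: IRET -> resume IRQ0 at PC=0 (depth now 1)
Event 24 (EXEC): [IRQ0] PC=0: INC 2 -> ACC=20
Event 25 (EXEC): [IRQ0] PC=1: IRET -> resume MAIN at PC=4 (depth now 0)
Event 26 (EXEC): [MAIN] PC=4: INC 1 -> ACC=21
Event 27 (EXEC): [MAIN] PC=5: HALT

Answer: 21 MAIN 0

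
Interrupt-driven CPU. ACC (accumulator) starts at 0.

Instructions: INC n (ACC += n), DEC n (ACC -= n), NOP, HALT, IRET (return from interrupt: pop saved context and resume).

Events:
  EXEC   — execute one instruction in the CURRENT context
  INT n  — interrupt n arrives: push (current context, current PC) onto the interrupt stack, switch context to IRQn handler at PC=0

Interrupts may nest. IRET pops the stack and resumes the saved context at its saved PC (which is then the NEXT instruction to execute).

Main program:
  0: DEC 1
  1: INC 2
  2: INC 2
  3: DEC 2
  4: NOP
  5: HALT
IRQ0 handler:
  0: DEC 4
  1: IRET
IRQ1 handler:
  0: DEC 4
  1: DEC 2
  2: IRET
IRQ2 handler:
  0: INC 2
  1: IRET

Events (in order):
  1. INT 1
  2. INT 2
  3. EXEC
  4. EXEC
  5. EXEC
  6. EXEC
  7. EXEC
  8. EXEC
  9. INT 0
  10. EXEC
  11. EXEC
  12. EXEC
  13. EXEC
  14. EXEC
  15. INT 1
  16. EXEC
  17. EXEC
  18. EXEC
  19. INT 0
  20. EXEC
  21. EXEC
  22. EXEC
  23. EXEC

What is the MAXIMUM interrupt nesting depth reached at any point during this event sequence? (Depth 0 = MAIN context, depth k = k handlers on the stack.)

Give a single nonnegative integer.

Event 1 (INT 1): INT 1 arrives: push (MAIN, PC=0), enter IRQ1 at PC=0 (depth now 1) [depth=1]
Event 2 (INT 2): INT 2 arrives: push (IRQ1, PC=0), enter IRQ2 at PC=0 (depth now 2) [depth=2]
Event 3 (EXEC): [IRQ2] PC=0: INC 2 -> ACC=2 [depth=2]
Event 4 (EXEC): [IRQ2] PC=1: IRET -> resume IRQ1 at PC=0 (depth now 1) [depth=1]
Event 5 (EXEC): [IRQ1] PC=0: DEC 4 -> ACC=-2 [depth=1]
Event 6 (EXEC): [IRQ1] PC=1: DEC 2 -> ACC=-4 [depth=1]
Event 7 (EXEC): [IRQ1] PC=2: IRET -> resume MAIN at PC=0 (depth now 0) [depth=0]
Event 8 (EXEC): [MAIN] PC=0: DEC 1 -> ACC=-5 [depth=0]
Event 9 (INT 0): INT 0 arrives: push (MAIN, PC=1), enter IRQ0 at PC=0 (depth now 1) [depth=1]
Event 10 (EXEC): [IRQ0] PC=0: DEC 4 -> ACC=-9 [depth=1]
Event 11 (EXEC): [IRQ0] PC=1: IRET -> resume MAIN at PC=1 (depth now 0) [depth=0]
Event 12 (EXEC): [MAIN] PC=1: INC 2 -> ACC=-7 [depth=0]
Event 13 (EXEC): [MAIN] PC=2: INC 2 -> ACC=-5 [depth=0]
Event 14 (EXEC): [MAIN] PC=3: DEC 2 -> ACC=-7 [depth=0]
Event 15 (INT 1): INT 1 arrives: push (MAIN, PC=4), enter IRQ1 at PC=0 (depth now 1) [depth=1]
Event 16 (EXEC): [IRQ1] PC=0: DEC 4 -> ACC=-11 [depth=1]
Event 17 (EXEC): [IRQ1] PC=1: DEC 2 -> ACC=-13 [depth=1]
Event 18 (EXEC): [IRQ1] PC=2: IRET -> resume MAIN at PC=4 (depth now 0) [depth=0]
Event 19 (INT 0): INT 0 arrives: push (MAIN, PC=4), enter IRQ0 at PC=0 (depth now 1) [depth=1]
Event 20 (EXEC): [IRQ0] PC=0: DEC 4 -> ACC=-17 [depth=1]
Event 21 (EXEC): [IRQ0] PC=1: IRET -> resume MAIN at PC=4 (depth now 0) [depth=0]
Event 22 (EXEC): [MAIN] PC=4: NOP [depth=0]
Event 23 (EXEC): [MAIN] PC=5: HALT [depth=0]
Max depth observed: 2

Answer: 2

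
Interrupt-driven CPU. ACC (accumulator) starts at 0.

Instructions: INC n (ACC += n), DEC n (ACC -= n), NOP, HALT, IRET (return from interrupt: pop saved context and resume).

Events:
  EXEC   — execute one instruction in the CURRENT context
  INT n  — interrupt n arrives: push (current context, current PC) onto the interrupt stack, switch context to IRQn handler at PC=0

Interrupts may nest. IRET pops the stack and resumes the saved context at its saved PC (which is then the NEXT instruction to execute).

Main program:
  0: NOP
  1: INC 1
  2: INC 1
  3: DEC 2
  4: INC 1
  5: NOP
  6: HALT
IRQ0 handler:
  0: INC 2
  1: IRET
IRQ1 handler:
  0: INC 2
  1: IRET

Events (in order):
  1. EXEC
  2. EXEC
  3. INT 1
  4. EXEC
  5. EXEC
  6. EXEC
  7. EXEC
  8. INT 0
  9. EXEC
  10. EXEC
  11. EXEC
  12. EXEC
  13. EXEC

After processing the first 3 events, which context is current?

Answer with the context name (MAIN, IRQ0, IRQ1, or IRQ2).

Answer: IRQ1

Derivation:
Event 1 (EXEC): [MAIN] PC=0: NOP
Event 2 (EXEC): [MAIN] PC=1: INC 1 -> ACC=1
Event 3 (INT 1): INT 1 arrives: push (MAIN, PC=2), enter IRQ1 at PC=0 (depth now 1)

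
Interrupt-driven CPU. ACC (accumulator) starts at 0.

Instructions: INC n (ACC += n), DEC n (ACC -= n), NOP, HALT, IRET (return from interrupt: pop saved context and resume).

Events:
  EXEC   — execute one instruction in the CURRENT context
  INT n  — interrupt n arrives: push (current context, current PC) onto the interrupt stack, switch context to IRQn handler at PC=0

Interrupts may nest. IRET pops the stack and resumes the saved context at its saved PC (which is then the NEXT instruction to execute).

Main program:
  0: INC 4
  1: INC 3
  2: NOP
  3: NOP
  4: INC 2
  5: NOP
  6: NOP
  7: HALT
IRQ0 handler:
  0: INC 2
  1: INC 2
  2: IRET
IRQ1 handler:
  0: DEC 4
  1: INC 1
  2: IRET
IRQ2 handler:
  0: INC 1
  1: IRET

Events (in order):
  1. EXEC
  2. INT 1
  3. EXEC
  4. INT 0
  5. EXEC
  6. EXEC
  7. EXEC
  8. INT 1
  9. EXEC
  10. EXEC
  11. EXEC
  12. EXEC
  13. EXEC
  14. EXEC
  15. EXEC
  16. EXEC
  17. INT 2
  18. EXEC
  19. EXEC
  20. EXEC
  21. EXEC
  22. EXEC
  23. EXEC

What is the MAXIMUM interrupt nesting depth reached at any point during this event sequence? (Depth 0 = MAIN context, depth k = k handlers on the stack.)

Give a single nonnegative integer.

Event 1 (EXEC): [MAIN] PC=0: INC 4 -> ACC=4 [depth=0]
Event 2 (INT 1): INT 1 arrives: push (MAIN, PC=1), enter IRQ1 at PC=0 (depth now 1) [depth=1]
Event 3 (EXEC): [IRQ1] PC=0: DEC 4 -> ACC=0 [depth=1]
Event 4 (INT 0): INT 0 arrives: push (IRQ1, PC=1), enter IRQ0 at PC=0 (depth now 2) [depth=2]
Event 5 (EXEC): [IRQ0] PC=0: INC 2 -> ACC=2 [depth=2]
Event 6 (EXEC): [IRQ0] PC=1: INC 2 -> ACC=4 [depth=2]
Event 7 (EXEC): [IRQ0] PC=2: IRET -> resume IRQ1 at PC=1 (depth now 1) [depth=1]
Event 8 (INT 1): INT 1 arrives: push (IRQ1, PC=1), enter IRQ1 at PC=0 (depth now 2) [depth=2]
Event 9 (EXEC): [IRQ1] PC=0: DEC 4 -> ACC=0 [depth=2]
Event 10 (EXEC): [IRQ1] PC=1: INC 1 -> ACC=1 [depth=2]
Event 11 (EXEC): [IRQ1] PC=2: IRET -> resume IRQ1 at PC=1 (depth now 1) [depth=1]
Event 12 (EXEC): [IRQ1] PC=1: INC 1 -> ACC=2 [depth=1]
Event 13 (EXEC): [IRQ1] PC=2: IRET -> resume MAIN at PC=1 (depth now 0) [depth=0]
Event 14 (EXEC): [MAIN] PC=1: INC 3 -> ACC=5 [depth=0]
Event 15 (EXEC): [MAIN] PC=2: NOP [depth=0]
Event 16 (EXEC): [MAIN] PC=3: NOP [depth=0]
Event 17 (INT 2): INT 2 arrives: push (MAIN, PC=4), enter IRQ2 at PC=0 (depth now 1) [depth=1]
Event 18 (EXEC): [IRQ2] PC=0: INC 1 -> ACC=6 [depth=1]
Event 19 (EXEC): [IRQ2] PC=1: IRET -> resume MAIN at PC=4 (depth now 0) [depth=0]
Event 20 (EXEC): [MAIN] PC=4: INC 2 -> ACC=8 [depth=0]
Event 21 (EXEC): [MAIN] PC=5: NOP [depth=0]
Event 22 (EXEC): [MAIN] PC=6: NOP [depth=0]
Event 23 (EXEC): [MAIN] PC=7: HALT [depth=0]
Max depth observed: 2

Answer: 2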